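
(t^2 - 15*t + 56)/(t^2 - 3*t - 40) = (t - 7)/(t + 5)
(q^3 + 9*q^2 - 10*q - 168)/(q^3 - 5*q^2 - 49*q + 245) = (q^2 + 2*q - 24)/(q^2 - 12*q + 35)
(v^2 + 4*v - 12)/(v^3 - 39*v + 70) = (v + 6)/(v^2 + 2*v - 35)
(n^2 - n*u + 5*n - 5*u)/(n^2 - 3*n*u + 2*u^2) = (-n - 5)/(-n + 2*u)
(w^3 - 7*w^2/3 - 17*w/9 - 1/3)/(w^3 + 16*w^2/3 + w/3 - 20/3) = (9*w^3 - 21*w^2 - 17*w - 3)/(3*(3*w^3 + 16*w^2 + w - 20))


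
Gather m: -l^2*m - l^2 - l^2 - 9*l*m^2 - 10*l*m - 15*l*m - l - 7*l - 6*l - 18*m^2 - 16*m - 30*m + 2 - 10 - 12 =-2*l^2 - 14*l + m^2*(-9*l - 18) + m*(-l^2 - 25*l - 46) - 20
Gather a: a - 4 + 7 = a + 3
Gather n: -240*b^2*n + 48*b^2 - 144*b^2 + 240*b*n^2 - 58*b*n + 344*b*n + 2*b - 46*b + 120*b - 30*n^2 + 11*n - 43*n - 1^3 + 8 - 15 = -96*b^2 + 76*b + n^2*(240*b - 30) + n*(-240*b^2 + 286*b - 32) - 8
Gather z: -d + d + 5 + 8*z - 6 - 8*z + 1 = 0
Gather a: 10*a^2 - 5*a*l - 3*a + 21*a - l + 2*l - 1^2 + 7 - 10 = 10*a^2 + a*(18 - 5*l) + l - 4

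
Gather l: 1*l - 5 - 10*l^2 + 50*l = -10*l^2 + 51*l - 5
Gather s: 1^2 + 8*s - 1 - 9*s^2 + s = -9*s^2 + 9*s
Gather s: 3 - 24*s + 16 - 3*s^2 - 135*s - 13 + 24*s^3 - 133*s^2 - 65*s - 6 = 24*s^3 - 136*s^2 - 224*s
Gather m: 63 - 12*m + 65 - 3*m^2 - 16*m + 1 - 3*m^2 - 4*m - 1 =-6*m^2 - 32*m + 128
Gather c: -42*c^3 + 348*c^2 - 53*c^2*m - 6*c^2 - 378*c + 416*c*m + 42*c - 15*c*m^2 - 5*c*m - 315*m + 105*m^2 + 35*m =-42*c^3 + c^2*(342 - 53*m) + c*(-15*m^2 + 411*m - 336) + 105*m^2 - 280*m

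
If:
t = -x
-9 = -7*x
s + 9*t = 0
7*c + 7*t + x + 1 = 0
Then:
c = 47/49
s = 81/7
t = -9/7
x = 9/7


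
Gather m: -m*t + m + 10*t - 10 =m*(1 - t) + 10*t - 10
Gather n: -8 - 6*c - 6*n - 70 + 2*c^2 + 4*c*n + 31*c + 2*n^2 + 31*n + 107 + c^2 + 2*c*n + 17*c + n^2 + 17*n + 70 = 3*c^2 + 42*c + 3*n^2 + n*(6*c + 42) + 99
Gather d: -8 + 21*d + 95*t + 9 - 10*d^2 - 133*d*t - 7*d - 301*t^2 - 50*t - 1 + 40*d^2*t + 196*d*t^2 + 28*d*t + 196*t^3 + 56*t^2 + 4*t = d^2*(40*t - 10) + d*(196*t^2 - 105*t + 14) + 196*t^3 - 245*t^2 + 49*t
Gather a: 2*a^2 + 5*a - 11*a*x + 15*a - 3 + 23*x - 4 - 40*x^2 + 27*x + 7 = 2*a^2 + a*(20 - 11*x) - 40*x^2 + 50*x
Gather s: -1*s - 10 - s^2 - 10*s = -s^2 - 11*s - 10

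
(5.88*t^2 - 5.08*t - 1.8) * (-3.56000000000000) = -20.9328*t^2 + 18.0848*t + 6.408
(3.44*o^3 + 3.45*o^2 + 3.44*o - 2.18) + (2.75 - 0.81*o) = 3.44*o^3 + 3.45*o^2 + 2.63*o + 0.57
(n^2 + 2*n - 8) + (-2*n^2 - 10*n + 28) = -n^2 - 8*n + 20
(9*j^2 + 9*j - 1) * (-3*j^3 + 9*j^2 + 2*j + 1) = -27*j^5 + 54*j^4 + 102*j^3 + 18*j^2 + 7*j - 1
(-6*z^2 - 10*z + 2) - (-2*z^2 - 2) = -4*z^2 - 10*z + 4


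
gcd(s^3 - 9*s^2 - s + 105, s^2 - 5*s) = s - 5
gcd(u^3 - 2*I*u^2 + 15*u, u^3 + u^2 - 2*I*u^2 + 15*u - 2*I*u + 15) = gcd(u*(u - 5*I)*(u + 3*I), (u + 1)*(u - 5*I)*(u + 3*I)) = u^2 - 2*I*u + 15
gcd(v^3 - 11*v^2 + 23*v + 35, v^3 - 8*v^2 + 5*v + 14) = v^2 - 6*v - 7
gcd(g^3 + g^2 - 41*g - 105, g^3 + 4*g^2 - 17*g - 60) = g^2 + 8*g + 15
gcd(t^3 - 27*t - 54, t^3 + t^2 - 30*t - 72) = t^2 - 3*t - 18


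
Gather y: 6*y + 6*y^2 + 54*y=6*y^2 + 60*y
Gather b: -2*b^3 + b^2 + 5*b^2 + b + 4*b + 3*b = -2*b^3 + 6*b^2 + 8*b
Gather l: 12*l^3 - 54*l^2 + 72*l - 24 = 12*l^3 - 54*l^2 + 72*l - 24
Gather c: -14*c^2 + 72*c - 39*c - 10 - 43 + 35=-14*c^2 + 33*c - 18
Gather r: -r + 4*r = 3*r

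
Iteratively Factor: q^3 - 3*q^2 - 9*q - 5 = (q - 5)*(q^2 + 2*q + 1) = (q - 5)*(q + 1)*(q + 1)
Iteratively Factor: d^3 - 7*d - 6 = (d + 1)*(d^2 - d - 6) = (d - 3)*(d + 1)*(d + 2)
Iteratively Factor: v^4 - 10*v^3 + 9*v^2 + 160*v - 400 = (v - 5)*(v^3 - 5*v^2 - 16*v + 80) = (v - 5)^2*(v^2 - 16) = (v - 5)^2*(v + 4)*(v - 4)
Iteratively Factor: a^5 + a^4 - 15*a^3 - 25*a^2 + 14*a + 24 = (a + 1)*(a^4 - 15*a^2 - 10*a + 24) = (a - 4)*(a + 1)*(a^3 + 4*a^2 + a - 6) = (a - 4)*(a + 1)*(a + 2)*(a^2 + 2*a - 3) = (a - 4)*(a - 1)*(a + 1)*(a + 2)*(a + 3)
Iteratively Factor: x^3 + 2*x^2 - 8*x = (x - 2)*(x^2 + 4*x) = x*(x - 2)*(x + 4)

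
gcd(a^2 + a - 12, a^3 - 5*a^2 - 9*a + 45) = a - 3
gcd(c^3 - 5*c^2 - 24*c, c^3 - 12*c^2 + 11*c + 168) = c^2 - 5*c - 24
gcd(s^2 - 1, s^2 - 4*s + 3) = s - 1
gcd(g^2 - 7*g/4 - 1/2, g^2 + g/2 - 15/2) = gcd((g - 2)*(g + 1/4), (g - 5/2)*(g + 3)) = 1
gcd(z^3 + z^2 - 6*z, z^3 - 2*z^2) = z^2 - 2*z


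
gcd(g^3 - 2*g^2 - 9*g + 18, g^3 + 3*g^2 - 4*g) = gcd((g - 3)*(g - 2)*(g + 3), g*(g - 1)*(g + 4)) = 1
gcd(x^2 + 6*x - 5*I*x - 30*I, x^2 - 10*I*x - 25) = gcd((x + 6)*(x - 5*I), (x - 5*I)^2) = x - 5*I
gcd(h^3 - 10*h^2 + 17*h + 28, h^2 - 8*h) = 1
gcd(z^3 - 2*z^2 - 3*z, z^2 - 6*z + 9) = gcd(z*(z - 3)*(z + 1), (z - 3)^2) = z - 3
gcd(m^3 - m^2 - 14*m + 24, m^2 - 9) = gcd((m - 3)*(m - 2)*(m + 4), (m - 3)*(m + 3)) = m - 3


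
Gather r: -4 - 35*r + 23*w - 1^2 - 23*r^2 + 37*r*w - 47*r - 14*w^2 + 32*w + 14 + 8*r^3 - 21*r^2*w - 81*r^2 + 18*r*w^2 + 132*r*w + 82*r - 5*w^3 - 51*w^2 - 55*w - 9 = 8*r^3 + r^2*(-21*w - 104) + r*(18*w^2 + 169*w) - 5*w^3 - 65*w^2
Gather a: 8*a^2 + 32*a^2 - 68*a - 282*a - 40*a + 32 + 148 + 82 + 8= 40*a^2 - 390*a + 270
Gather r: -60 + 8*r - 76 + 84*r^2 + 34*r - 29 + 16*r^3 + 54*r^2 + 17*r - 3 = 16*r^3 + 138*r^2 + 59*r - 168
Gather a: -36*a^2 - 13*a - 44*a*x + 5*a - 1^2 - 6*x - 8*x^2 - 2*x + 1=-36*a^2 + a*(-44*x - 8) - 8*x^2 - 8*x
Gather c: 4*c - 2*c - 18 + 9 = 2*c - 9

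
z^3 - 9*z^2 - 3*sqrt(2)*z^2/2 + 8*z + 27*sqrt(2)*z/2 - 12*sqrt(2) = (z - 8)*(z - 1)*(z - 3*sqrt(2)/2)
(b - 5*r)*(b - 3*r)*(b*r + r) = b^3*r - 8*b^2*r^2 + b^2*r + 15*b*r^3 - 8*b*r^2 + 15*r^3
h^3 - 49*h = h*(h - 7)*(h + 7)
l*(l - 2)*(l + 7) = l^3 + 5*l^2 - 14*l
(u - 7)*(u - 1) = u^2 - 8*u + 7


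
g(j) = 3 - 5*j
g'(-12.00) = -5.00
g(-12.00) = 63.00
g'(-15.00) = -5.00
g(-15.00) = 78.00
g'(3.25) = -5.00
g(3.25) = -13.25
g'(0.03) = -5.00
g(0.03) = 2.85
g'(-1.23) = -5.00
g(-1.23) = 9.15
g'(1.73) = -5.00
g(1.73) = -5.65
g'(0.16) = -5.00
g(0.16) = 2.20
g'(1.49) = -5.00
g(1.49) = -4.45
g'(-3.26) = -5.00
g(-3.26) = 19.30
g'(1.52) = -5.00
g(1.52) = -4.60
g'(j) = -5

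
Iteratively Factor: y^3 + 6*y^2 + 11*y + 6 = (y + 1)*(y^2 + 5*y + 6) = (y + 1)*(y + 2)*(y + 3)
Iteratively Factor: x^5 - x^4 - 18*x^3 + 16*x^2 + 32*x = (x - 2)*(x^4 + x^3 - 16*x^2 - 16*x) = (x - 2)*(x + 1)*(x^3 - 16*x) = (x - 2)*(x + 1)*(x + 4)*(x^2 - 4*x) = x*(x - 2)*(x + 1)*(x + 4)*(x - 4)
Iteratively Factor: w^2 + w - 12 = (w - 3)*(w + 4)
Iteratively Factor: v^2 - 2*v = (v - 2)*(v)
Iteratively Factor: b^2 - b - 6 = (b + 2)*(b - 3)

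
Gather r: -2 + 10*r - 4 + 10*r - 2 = 20*r - 8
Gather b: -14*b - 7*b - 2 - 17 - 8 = -21*b - 27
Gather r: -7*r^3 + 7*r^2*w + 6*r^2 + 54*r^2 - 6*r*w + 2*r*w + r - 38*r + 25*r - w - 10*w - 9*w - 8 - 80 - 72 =-7*r^3 + r^2*(7*w + 60) + r*(-4*w - 12) - 20*w - 160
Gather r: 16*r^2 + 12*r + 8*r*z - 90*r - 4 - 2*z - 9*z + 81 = 16*r^2 + r*(8*z - 78) - 11*z + 77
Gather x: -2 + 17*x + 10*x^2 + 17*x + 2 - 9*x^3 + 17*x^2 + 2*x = -9*x^3 + 27*x^2 + 36*x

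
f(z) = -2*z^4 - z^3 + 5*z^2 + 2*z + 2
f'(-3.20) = 201.42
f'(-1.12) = -1.72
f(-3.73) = -271.14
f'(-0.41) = -2.05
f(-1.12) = 4.29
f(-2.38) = -25.13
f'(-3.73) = 338.12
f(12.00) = -42454.00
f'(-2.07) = 39.40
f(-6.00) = -2206.00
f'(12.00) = -14134.00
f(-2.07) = -8.57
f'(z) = -8*z^3 - 3*z^2 + 10*z + 2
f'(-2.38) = 69.06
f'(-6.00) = 1562.00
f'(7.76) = -3839.36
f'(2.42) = -104.75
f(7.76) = -7401.00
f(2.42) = -46.65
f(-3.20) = -130.15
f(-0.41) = 2.03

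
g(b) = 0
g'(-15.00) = 0.00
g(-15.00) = 0.00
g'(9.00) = 0.00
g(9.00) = 0.00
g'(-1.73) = 0.00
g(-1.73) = 0.00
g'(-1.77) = 0.00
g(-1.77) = 0.00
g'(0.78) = 0.00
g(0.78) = 0.00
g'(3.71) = 0.00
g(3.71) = 0.00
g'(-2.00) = 0.00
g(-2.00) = 0.00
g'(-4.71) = 0.00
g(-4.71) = 0.00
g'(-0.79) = 0.00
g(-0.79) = 0.00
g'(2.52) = 0.00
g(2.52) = 0.00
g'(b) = 0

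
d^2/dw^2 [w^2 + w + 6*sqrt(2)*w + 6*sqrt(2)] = 2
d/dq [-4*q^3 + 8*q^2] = 4*q*(4 - 3*q)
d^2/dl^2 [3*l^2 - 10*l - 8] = 6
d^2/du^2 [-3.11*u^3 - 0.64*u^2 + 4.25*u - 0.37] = -18.66*u - 1.28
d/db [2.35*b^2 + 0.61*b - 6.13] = 4.7*b + 0.61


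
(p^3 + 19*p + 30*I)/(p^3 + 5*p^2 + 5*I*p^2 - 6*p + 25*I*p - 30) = (p - 5*I)/(p + 5)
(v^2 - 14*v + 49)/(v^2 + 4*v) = (v^2 - 14*v + 49)/(v*(v + 4))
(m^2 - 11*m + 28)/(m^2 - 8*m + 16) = (m - 7)/(m - 4)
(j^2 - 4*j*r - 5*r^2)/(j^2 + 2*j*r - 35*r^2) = (j + r)/(j + 7*r)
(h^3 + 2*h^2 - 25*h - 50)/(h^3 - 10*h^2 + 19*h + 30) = (h^2 + 7*h + 10)/(h^2 - 5*h - 6)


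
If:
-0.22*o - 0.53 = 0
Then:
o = -2.41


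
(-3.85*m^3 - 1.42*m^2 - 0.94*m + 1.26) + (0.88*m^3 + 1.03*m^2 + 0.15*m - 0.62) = -2.97*m^3 - 0.39*m^2 - 0.79*m + 0.64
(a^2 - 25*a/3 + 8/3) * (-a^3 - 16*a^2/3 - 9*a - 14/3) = -a^5 + 3*a^4 + 295*a^3/9 + 505*a^2/9 + 134*a/9 - 112/9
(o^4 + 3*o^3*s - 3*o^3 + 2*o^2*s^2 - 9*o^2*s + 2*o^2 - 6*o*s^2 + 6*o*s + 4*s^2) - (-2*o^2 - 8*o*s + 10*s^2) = o^4 + 3*o^3*s - 3*o^3 + 2*o^2*s^2 - 9*o^2*s + 4*o^2 - 6*o*s^2 + 14*o*s - 6*s^2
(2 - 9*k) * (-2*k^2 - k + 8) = 18*k^3 + 5*k^2 - 74*k + 16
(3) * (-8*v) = -24*v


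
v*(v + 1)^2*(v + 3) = v^4 + 5*v^3 + 7*v^2 + 3*v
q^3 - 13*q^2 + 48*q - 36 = (q - 6)^2*(q - 1)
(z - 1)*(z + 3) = z^2 + 2*z - 3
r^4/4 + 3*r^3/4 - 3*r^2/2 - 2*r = r*(r/4 + 1)*(r - 2)*(r + 1)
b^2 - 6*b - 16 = (b - 8)*(b + 2)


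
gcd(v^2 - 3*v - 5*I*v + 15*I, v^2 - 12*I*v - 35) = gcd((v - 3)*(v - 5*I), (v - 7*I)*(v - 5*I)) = v - 5*I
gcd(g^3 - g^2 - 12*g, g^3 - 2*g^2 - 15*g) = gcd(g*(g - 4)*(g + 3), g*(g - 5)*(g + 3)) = g^2 + 3*g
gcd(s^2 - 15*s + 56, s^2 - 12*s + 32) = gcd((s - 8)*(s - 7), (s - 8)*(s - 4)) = s - 8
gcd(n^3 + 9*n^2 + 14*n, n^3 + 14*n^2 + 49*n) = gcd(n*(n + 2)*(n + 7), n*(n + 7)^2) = n^2 + 7*n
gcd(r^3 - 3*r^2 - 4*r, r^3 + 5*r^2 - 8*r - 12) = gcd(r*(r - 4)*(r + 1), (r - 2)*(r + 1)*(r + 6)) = r + 1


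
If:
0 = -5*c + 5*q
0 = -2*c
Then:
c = 0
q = 0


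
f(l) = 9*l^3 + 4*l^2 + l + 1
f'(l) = 27*l^2 + 8*l + 1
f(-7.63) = -3771.52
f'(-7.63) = 1511.82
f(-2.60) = -132.74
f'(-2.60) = 162.72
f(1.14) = 20.67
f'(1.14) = 45.21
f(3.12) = 316.40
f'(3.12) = 288.79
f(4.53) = 924.25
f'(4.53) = 591.30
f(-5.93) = -1741.02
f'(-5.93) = 903.01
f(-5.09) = -1087.31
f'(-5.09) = 659.80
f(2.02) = 93.52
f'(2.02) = 127.33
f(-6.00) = -1805.00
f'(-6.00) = 925.00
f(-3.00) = -209.00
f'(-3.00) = 220.00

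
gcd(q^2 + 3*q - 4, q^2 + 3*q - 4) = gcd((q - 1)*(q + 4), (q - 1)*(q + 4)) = q^2 + 3*q - 4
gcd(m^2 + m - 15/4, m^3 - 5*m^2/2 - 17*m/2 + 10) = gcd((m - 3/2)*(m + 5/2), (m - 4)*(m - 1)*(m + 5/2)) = m + 5/2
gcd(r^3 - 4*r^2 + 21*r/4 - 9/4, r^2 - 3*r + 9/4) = r^2 - 3*r + 9/4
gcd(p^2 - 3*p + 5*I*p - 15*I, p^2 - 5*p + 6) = p - 3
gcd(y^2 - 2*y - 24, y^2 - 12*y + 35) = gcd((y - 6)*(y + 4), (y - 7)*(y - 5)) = 1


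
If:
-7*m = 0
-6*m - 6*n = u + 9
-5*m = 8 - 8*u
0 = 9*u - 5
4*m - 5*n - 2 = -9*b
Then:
No Solution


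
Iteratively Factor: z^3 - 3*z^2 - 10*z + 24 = (z - 2)*(z^2 - z - 12) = (z - 2)*(z + 3)*(z - 4)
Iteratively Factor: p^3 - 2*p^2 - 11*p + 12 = (p + 3)*(p^2 - 5*p + 4) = (p - 1)*(p + 3)*(p - 4)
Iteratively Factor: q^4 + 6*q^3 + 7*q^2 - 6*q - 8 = (q + 2)*(q^3 + 4*q^2 - q - 4) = (q + 1)*(q + 2)*(q^2 + 3*q - 4) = (q - 1)*(q + 1)*(q + 2)*(q + 4)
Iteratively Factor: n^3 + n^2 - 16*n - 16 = (n + 1)*(n^2 - 16) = (n + 1)*(n + 4)*(n - 4)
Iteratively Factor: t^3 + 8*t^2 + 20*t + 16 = (t + 2)*(t^2 + 6*t + 8) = (t + 2)*(t + 4)*(t + 2)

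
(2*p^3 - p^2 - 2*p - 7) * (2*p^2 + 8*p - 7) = 4*p^5 + 14*p^4 - 26*p^3 - 23*p^2 - 42*p + 49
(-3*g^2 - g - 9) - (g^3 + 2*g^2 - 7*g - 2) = -g^3 - 5*g^2 + 6*g - 7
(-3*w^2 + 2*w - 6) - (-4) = -3*w^2 + 2*w - 2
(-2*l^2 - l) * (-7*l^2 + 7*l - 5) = 14*l^4 - 7*l^3 + 3*l^2 + 5*l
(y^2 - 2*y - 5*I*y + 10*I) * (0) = 0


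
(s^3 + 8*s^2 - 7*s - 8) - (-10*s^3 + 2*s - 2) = 11*s^3 + 8*s^2 - 9*s - 6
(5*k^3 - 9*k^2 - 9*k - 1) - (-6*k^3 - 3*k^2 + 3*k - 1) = 11*k^3 - 6*k^2 - 12*k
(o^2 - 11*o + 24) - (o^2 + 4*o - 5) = 29 - 15*o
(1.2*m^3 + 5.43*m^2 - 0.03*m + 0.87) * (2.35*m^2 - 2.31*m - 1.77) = 2.82*m^5 + 9.9885*m^4 - 14.7378*m^3 - 7.4973*m^2 - 1.9566*m - 1.5399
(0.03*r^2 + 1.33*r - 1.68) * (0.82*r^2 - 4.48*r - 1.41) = 0.0246*r^4 + 0.9562*r^3 - 7.3783*r^2 + 5.6511*r + 2.3688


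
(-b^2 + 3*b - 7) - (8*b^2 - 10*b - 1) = -9*b^2 + 13*b - 6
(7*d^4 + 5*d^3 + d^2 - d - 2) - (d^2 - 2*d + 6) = 7*d^4 + 5*d^3 + d - 8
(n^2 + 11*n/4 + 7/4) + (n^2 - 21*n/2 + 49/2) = 2*n^2 - 31*n/4 + 105/4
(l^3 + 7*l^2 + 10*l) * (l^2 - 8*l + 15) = l^5 - l^4 - 31*l^3 + 25*l^2 + 150*l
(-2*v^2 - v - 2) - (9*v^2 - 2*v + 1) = -11*v^2 + v - 3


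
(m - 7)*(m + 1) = m^2 - 6*m - 7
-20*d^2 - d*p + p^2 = (-5*d + p)*(4*d + p)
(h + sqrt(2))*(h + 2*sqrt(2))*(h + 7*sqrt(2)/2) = h^3 + 13*sqrt(2)*h^2/2 + 25*h + 14*sqrt(2)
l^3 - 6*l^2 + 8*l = l*(l - 4)*(l - 2)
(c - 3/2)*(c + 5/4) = c^2 - c/4 - 15/8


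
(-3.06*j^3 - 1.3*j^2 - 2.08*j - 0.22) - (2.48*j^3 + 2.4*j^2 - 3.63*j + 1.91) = -5.54*j^3 - 3.7*j^2 + 1.55*j - 2.13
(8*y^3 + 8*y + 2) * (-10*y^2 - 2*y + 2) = -80*y^5 - 16*y^4 - 64*y^3 - 36*y^2 + 12*y + 4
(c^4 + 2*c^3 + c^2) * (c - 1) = c^5 + c^4 - c^3 - c^2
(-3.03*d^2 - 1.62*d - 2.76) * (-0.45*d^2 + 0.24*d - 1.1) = 1.3635*d^4 + 0.00180000000000013*d^3 + 4.1862*d^2 + 1.1196*d + 3.036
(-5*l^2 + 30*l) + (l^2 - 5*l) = -4*l^2 + 25*l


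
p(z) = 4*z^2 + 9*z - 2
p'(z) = 8*z + 9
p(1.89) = 29.30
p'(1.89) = 24.12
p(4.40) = 115.04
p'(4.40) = 44.20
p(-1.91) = -4.60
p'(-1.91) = -6.28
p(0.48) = 3.24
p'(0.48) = 12.84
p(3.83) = 91.15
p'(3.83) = 39.64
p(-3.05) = 7.76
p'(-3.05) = -15.40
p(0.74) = 6.85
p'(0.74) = 14.92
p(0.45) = 2.86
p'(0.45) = 12.60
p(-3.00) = 7.00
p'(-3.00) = -15.00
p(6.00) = 196.00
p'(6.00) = 57.00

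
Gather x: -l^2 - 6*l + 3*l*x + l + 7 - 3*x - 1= -l^2 - 5*l + x*(3*l - 3) + 6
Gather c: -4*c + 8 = 8 - 4*c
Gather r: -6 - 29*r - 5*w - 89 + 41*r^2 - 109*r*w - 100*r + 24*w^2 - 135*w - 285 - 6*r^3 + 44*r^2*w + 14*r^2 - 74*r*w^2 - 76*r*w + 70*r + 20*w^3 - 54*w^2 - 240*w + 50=-6*r^3 + r^2*(44*w + 55) + r*(-74*w^2 - 185*w - 59) + 20*w^3 - 30*w^2 - 380*w - 330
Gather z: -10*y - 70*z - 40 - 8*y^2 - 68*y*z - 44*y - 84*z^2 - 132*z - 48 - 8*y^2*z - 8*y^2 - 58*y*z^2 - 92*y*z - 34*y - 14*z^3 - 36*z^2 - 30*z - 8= -16*y^2 - 88*y - 14*z^3 + z^2*(-58*y - 120) + z*(-8*y^2 - 160*y - 232) - 96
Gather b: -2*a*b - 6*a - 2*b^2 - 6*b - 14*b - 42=-6*a - 2*b^2 + b*(-2*a - 20) - 42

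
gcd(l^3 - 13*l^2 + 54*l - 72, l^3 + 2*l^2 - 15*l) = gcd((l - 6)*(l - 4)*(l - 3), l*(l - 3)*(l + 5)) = l - 3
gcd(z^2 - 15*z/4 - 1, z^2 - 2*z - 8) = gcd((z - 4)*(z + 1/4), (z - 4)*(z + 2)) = z - 4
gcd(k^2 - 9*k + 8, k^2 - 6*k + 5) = k - 1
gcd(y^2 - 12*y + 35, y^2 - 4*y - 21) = y - 7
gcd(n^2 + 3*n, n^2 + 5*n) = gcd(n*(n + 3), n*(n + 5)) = n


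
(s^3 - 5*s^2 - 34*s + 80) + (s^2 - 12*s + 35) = s^3 - 4*s^2 - 46*s + 115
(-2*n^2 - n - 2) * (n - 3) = -2*n^3 + 5*n^2 + n + 6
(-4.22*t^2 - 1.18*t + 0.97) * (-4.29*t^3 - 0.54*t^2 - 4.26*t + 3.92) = 18.1038*t^5 + 7.341*t^4 + 14.4531*t^3 - 12.0394*t^2 - 8.7578*t + 3.8024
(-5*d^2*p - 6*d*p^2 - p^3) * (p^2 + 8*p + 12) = -5*d^2*p^3 - 40*d^2*p^2 - 60*d^2*p - 6*d*p^4 - 48*d*p^3 - 72*d*p^2 - p^5 - 8*p^4 - 12*p^3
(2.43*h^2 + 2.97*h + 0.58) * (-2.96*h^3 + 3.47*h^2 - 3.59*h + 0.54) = -7.1928*h^5 - 0.3591*h^4 - 0.134599999999999*h^3 - 7.3375*h^2 - 0.4784*h + 0.3132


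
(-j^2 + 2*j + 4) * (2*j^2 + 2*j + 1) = -2*j^4 + 2*j^3 + 11*j^2 + 10*j + 4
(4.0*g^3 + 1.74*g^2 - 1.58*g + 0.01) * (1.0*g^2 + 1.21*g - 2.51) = 4.0*g^5 + 6.58*g^4 - 9.5146*g^3 - 6.2692*g^2 + 3.9779*g - 0.0251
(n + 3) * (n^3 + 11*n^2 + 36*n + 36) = n^4 + 14*n^3 + 69*n^2 + 144*n + 108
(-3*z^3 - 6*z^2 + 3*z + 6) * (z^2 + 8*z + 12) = -3*z^5 - 30*z^4 - 81*z^3 - 42*z^2 + 84*z + 72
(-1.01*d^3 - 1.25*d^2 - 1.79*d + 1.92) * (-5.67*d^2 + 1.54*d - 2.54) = 5.7267*d^5 + 5.5321*d^4 + 10.7897*d^3 - 10.468*d^2 + 7.5034*d - 4.8768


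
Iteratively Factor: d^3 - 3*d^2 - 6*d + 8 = (d + 2)*(d^2 - 5*d + 4) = (d - 4)*(d + 2)*(d - 1)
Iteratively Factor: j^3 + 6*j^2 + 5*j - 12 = (j + 4)*(j^2 + 2*j - 3) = (j - 1)*(j + 4)*(j + 3)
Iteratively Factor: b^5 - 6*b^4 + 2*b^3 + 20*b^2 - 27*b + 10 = (b - 1)*(b^4 - 5*b^3 - 3*b^2 + 17*b - 10) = (b - 1)^2*(b^3 - 4*b^2 - 7*b + 10) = (b - 1)^2*(b + 2)*(b^2 - 6*b + 5) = (b - 5)*(b - 1)^2*(b + 2)*(b - 1)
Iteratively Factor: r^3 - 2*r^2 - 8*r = (r)*(r^2 - 2*r - 8) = r*(r + 2)*(r - 4)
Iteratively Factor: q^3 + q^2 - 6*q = (q)*(q^2 + q - 6) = q*(q + 3)*(q - 2)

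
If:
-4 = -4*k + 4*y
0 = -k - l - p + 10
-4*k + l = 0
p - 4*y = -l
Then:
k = 14/5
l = 56/5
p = -4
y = 9/5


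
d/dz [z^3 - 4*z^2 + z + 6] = 3*z^2 - 8*z + 1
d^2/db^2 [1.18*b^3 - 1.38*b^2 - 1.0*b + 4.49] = 7.08*b - 2.76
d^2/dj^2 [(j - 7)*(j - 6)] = 2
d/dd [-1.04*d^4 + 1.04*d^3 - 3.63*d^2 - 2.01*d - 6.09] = -4.16*d^3 + 3.12*d^2 - 7.26*d - 2.01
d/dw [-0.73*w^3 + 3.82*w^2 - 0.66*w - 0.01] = -2.19*w^2 + 7.64*w - 0.66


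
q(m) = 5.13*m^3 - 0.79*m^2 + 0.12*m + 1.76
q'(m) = 15.39*m^2 - 1.58*m + 0.12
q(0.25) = 1.82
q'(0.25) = 0.69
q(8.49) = 3085.19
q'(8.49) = 1096.02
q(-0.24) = 1.61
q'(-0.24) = 1.39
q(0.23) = 1.81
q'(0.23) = 0.57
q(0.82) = 4.16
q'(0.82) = 9.17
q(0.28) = 1.84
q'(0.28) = 0.88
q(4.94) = 601.51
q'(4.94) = 367.89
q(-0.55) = 0.60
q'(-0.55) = 5.64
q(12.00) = 8754.08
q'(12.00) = 2197.32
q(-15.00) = -17491.54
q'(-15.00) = 3486.57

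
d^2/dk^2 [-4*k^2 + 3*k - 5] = -8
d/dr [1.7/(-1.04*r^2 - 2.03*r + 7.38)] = (3.536*r + 3.451)/(1.04*r^2 + 2.03*r - 7.38)^2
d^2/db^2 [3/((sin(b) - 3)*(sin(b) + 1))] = (-18*sin(b) - 12*cos(b)^2 + 54)*cos(b)^2/((sin(b) - 3)^3*(sin(b) + 1)^3)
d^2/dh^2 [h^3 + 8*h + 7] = 6*h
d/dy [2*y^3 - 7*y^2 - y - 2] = 6*y^2 - 14*y - 1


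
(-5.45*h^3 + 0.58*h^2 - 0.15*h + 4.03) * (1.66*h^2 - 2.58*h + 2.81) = -9.047*h^5 + 15.0238*h^4 - 17.0599*h^3 + 8.7066*h^2 - 10.8189*h + 11.3243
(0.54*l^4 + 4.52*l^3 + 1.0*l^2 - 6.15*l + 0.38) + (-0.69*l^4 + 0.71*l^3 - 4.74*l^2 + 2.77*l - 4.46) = -0.15*l^4 + 5.23*l^3 - 3.74*l^2 - 3.38*l - 4.08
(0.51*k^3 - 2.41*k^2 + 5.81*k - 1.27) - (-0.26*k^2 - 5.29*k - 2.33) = 0.51*k^3 - 2.15*k^2 + 11.1*k + 1.06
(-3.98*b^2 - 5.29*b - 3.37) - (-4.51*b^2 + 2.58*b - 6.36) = 0.53*b^2 - 7.87*b + 2.99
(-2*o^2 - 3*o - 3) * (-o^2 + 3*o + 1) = 2*o^4 - 3*o^3 - 8*o^2 - 12*o - 3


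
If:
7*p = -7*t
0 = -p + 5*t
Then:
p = 0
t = 0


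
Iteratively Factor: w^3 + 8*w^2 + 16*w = (w)*(w^2 + 8*w + 16) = w*(w + 4)*(w + 4)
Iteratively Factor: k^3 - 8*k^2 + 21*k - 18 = (k - 3)*(k^2 - 5*k + 6) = (k - 3)^2*(k - 2)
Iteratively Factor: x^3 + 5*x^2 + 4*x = (x + 4)*(x^2 + x) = x*(x + 4)*(x + 1)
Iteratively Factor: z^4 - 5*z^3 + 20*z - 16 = (z + 2)*(z^3 - 7*z^2 + 14*z - 8) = (z - 1)*(z + 2)*(z^2 - 6*z + 8) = (z - 4)*(z - 1)*(z + 2)*(z - 2)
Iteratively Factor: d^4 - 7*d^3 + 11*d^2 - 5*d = (d - 1)*(d^3 - 6*d^2 + 5*d) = d*(d - 1)*(d^2 - 6*d + 5) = d*(d - 5)*(d - 1)*(d - 1)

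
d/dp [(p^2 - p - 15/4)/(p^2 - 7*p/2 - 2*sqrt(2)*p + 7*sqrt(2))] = (4*(2*p - 1)*(2*p^2 - 7*p - 4*sqrt(2)*p + 14*sqrt(2)) - (-4*p + 4*sqrt(2) + 7)*(-4*p^2 + 4*p + 15))/(2*(2*p^2 - 7*p - 4*sqrt(2)*p + 14*sqrt(2))^2)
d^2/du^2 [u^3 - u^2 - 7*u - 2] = 6*u - 2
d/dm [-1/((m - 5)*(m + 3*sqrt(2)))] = (2*m - 5 + 3*sqrt(2))/((m - 5)^2*(m + 3*sqrt(2))^2)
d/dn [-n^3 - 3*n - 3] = -3*n^2 - 3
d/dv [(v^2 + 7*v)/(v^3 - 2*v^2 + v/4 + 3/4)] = 4*(-4*v^4 - 56*v^3 + 57*v^2 + 6*v + 21)/(16*v^6 - 64*v^5 + 72*v^4 + 8*v^3 - 47*v^2 + 6*v + 9)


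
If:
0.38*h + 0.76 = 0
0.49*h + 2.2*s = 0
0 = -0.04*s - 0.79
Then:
No Solution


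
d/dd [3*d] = 3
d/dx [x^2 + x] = 2*x + 1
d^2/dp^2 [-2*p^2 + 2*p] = -4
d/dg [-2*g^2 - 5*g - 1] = -4*g - 5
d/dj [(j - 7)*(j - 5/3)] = 2*j - 26/3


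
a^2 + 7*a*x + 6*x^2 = (a + x)*(a + 6*x)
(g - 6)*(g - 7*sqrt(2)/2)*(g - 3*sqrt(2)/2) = g^3 - 5*sqrt(2)*g^2 - 6*g^2 + 21*g/2 + 30*sqrt(2)*g - 63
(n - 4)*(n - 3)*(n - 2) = n^3 - 9*n^2 + 26*n - 24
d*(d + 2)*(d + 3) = d^3 + 5*d^2 + 6*d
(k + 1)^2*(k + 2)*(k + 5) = k^4 + 9*k^3 + 25*k^2 + 27*k + 10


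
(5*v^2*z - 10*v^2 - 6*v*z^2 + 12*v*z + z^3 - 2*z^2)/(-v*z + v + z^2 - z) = (-5*v*z + 10*v + z^2 - 2*z)/(z - 1)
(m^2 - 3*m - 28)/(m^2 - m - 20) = (m - 7)/(m - 5)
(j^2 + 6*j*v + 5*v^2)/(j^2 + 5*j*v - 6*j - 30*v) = (j + v)/(j - 6)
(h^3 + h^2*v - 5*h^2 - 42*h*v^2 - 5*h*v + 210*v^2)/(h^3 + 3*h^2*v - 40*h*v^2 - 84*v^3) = (h - 5)/(h + 2*v)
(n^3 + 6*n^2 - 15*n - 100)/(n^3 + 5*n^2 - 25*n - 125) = (n - 4)/(n - 5)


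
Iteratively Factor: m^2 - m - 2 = (m - 2)*(m + 1)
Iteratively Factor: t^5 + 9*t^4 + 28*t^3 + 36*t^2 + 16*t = (t + 2)*(t^4 + 7*t^3 + 14*t^2 + 8*t) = (t + 2)^2*(t^3 + 5*t^2 + 4*t) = (t + 1)*(t + 2)^2*(t^2 + 4*t) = t*(t + 1)*(t + 2)^2*(t + 4)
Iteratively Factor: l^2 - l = (l - 1)*(l)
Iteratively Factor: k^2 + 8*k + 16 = (k + 4)*(k + 4)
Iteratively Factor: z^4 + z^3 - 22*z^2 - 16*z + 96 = (z - 2)*(z^3 + 3*z^2 - 16*z - 48) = (z - 2)*(z + 3)*(z^2 - 16) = (z - 2)*(z + 3)*(z + 4)*(z - 4)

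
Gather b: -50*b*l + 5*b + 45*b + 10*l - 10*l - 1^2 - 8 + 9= b*(50 - 50*l)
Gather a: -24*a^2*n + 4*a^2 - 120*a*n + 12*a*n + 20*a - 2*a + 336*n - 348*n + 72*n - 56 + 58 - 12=a^2*(4 - 24*n) + a*(18 - 108*n) + 60*n - 10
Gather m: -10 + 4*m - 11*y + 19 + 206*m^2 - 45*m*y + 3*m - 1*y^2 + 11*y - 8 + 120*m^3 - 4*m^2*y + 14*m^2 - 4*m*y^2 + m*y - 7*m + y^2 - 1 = 120*m^3 + m^2*(220 - 4*y) + m*(-4*y^2 - 44*y)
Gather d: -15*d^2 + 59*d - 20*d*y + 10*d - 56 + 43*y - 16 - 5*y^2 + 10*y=-15*d^2 + d*(69 - 20*y) - 5*y^2 + 53*y - 72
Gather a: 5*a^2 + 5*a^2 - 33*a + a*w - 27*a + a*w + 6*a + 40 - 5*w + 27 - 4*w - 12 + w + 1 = 10*a^2 + a*(2*w - 54) - 8*w + 56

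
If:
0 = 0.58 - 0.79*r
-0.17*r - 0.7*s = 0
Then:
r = 0.73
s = -0.18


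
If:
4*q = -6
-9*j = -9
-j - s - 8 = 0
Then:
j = 1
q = -3/2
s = -9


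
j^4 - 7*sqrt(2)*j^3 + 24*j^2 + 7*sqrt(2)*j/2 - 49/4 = (j - 7*sqrt(2)/2)^2*(j - sqrt(2)/2)*(j + sqrt(2)/2)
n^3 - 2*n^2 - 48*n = n*(n - 8)*(n + 6)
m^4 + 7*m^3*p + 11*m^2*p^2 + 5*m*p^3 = m*(m + p)^2*(m + 5*p)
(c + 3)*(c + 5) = c^2 + 8*c + 15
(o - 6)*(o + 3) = o^2 - 3*o - 18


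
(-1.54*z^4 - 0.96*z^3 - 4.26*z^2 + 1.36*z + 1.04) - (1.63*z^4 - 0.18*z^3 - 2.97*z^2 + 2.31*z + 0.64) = -3.17*z^4 - 0.78*z^3 - 1.29*z^2 - 0.95*z + 0.4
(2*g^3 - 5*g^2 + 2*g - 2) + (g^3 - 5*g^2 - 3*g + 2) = 3*g^3 - 10*g^2 - g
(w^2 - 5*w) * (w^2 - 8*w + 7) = w^4 - 13*w^3 + 47*w^2 - 35*w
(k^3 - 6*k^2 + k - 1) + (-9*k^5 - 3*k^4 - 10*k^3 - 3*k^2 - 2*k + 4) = -9*k^5 - 3*k^4 - 9*k^3 - 9*k^2 - k + 3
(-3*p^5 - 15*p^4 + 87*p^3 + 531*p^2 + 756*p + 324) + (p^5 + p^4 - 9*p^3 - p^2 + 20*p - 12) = -2*p^5 - 14*p^4 + 78*p^3 + 530*p^2 + 776*p + 312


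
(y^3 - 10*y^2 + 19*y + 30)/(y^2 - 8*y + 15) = (y^2 - 5*y - 6)/(y - 3)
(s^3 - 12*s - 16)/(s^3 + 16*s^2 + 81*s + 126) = (s^3 - 12*s - 16)/(s^3 + 16*s^2 + 81*s + 126)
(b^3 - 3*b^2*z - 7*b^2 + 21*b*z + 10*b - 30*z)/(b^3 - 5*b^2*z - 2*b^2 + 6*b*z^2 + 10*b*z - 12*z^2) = (5 - b)/(-b + 2*z)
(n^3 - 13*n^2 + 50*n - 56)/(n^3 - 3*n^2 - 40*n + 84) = (n - 4)/(n + 6)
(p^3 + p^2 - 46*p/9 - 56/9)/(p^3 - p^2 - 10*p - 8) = (p^2 - p - 28/9)/(p^2 - 3*p - 4)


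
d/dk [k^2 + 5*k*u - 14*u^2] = 2*k + 5*u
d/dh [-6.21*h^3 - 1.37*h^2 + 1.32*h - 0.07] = -18.63*h^2 - 2.74*h + 1.32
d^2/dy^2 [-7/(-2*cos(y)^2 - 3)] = 28*(-4*sin(y)^4 - 4*sin(y)^2 + 5)/(cos(2*y) + 4)^3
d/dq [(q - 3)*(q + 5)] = 2*q + 2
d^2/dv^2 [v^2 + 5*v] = 2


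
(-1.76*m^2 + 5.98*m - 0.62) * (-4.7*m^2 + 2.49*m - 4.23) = 8.272*m^4 - 32.4884*m^3 + 25.249*m^2 - 26.8392*m + 2.6226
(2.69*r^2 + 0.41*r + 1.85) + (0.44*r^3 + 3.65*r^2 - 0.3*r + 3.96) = 0.44*r^3 + 6.34*r^2 + 0.11*r + 5.81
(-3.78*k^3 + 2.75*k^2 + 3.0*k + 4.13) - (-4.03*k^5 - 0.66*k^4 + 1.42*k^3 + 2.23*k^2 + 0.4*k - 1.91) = 4.03*k^5 + 0.66*k^4 - 5.2*k^3 + 0.52*k^2 + 2.6*k + 6.04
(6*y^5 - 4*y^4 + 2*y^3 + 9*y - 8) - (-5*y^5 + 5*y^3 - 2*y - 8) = 11*y^5 - 4*y^4 - 3*y^3 + 11*y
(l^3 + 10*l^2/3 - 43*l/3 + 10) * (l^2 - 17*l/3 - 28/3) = l^5 - 7*l^4/3 - 383*l^3/9 + 541*l^2/9 + 694*l/9 - 280/3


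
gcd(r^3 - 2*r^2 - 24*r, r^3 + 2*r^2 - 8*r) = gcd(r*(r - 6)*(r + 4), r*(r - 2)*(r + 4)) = r^2 + 4*r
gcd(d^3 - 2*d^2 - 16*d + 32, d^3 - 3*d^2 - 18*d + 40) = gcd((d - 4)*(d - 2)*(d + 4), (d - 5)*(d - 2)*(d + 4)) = d^2 + 2*d - 8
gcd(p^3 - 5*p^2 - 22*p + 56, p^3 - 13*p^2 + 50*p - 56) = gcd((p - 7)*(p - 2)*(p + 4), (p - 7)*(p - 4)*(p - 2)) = p^2 - 9*p + 14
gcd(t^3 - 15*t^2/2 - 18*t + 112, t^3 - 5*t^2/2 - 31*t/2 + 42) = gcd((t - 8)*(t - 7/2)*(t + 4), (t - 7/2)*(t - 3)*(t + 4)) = t^2 + t/2 - 14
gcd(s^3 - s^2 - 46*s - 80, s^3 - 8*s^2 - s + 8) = s - 8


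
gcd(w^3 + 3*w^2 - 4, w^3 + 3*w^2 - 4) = w^3 + 3*w^2 - 4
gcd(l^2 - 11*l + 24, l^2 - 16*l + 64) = l - 8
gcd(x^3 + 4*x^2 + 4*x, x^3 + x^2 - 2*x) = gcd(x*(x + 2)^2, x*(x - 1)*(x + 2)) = x^2 + 2*x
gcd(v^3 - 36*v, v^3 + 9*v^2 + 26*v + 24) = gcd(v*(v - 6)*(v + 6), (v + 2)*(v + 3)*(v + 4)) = 1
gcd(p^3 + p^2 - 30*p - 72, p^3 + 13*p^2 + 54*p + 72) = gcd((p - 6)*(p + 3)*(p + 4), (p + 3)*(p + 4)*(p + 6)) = p^2 + 7*p + 12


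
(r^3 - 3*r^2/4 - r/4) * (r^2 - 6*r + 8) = r^5 - 27*r^4/4 + 49*r^3/4 - 9*r^2/2 - 2*r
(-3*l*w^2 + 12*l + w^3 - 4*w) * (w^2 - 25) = -3*l*w^4 + 87*l*w^2 - 300*l + w^5 - 29*w^3 + 100*w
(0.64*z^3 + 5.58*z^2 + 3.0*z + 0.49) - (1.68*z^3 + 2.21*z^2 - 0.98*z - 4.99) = -1.04*z^3 + 3.37*z^2 + 3.98*z + 5.48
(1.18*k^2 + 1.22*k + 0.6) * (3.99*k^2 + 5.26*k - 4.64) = 4.7082*k^4 + 11.0746*k^3 + 3.336*k^2 - 2.5048*k - 2.784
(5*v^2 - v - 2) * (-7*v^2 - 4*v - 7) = -35*v^4 - 13*v^3 - 17*v^2 + 15*v + 14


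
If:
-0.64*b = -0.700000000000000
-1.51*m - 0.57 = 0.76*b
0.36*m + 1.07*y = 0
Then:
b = 1.09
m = -0.93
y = 0.31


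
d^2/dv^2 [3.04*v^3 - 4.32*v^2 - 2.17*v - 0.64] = 18.24*v - 8.64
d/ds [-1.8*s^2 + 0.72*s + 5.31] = 0.72 - 3.6*s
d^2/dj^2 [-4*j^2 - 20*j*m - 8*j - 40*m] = -8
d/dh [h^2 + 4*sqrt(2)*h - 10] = 2*h + 4*sqrt(2)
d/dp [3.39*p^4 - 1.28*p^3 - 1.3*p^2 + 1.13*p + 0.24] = 13.56*p^3 - 3.84*p^2 - 2.6*p + 1.13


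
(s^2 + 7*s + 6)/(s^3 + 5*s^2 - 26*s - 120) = (s + 1)/(s^2 - s - 20)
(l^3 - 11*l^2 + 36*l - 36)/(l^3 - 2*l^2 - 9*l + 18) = (l - 6)/(l + 3)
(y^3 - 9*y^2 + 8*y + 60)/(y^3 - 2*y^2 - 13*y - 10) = (y - 6)/(y + 1)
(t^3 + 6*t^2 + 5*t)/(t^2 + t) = t + 5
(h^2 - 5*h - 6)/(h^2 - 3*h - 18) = (h + 1)/(h + 3)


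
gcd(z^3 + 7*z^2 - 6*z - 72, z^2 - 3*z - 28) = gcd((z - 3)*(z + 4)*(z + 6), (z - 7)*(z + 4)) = z + 4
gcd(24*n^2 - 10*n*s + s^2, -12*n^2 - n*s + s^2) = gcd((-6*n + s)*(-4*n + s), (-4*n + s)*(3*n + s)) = -4*n + s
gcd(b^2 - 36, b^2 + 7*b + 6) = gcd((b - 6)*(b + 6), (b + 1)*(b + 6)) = b + 6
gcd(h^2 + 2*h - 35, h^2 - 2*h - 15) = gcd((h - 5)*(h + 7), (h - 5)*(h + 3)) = h - 5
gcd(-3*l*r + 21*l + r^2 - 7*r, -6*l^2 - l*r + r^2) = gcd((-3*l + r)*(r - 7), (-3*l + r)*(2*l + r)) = -3*l + r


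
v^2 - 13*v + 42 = (v - 7)*(v - 6)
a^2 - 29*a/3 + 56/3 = (a - 7)*(a - 8/3)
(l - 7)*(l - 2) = l^2 - 9*l + 14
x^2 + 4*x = x*(x + 4)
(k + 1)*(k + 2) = k^2 + 3*k + 2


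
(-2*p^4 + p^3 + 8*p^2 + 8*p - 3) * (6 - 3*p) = 6*p^5 - 15*p^4 - 18*p^3 + 24*p^2 + 57*p - 18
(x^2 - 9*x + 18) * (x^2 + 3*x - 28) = x^4 - 6*x^3 - 37*x^2 + 306*x - 504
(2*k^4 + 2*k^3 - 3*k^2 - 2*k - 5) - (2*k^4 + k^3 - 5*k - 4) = k^3 - 3*k^2 + 3*k - 1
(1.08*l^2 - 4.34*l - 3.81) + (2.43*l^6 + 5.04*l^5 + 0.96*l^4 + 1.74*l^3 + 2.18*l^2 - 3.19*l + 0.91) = 2.43*l^6 + 5.04*l^5 + 0.96*l^4 + 1.74*l^3 + 3.26*l^2 - 7.53*l - 2.9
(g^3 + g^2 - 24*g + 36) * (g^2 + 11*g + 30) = g^5 + 12*g^4 + 17*g^3 - 198*g^2 - 324*g + 1080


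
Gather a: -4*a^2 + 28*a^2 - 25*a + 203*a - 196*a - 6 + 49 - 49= 24*a^2 - 18*a - 6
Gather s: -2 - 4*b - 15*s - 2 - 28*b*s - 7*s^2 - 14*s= -4*b - 7*s^2 + s*(-28*b - 29) - 4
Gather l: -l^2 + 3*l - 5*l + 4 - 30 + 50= -l^2 - 2*l + 24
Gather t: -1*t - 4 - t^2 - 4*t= -t^2 - 5*t - 4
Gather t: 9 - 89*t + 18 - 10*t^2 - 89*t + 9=-10*t^2 - 178*t + 36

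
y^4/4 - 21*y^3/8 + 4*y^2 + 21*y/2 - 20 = (y/4 + 1/2)*(y - 8)*(y - 5/2)*(y - 2)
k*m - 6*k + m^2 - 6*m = (k + m)*(m - 6)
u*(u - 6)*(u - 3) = u^3 - 9*u^2 + 18*u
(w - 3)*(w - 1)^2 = w^3 - 5*w^2 + 7*w - 3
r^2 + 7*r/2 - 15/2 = (r - 3/2)*(r + 5)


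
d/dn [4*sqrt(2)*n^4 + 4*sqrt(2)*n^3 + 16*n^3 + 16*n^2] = 4*n*(4*sqrt(2)*n^2 + 3*sqrt(2)*n + 12*n + 8)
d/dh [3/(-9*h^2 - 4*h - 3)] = 6*(9*h + 2)/(9*h^2 + 4*h + 3)^2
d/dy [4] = 0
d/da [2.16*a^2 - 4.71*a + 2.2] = 4.32*a - 4.71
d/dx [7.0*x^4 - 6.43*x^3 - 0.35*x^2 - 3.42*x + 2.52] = 28.0*x^3 - 19.29*x^2 - 0.7*x - 3.42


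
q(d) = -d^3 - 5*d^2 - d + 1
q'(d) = -3*d^2 - 10*d - 1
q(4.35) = -180.28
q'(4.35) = -101.27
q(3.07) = -78.13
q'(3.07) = -59.97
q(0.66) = -2.13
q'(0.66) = -8.91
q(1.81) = -23.12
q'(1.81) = -28.93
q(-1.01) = -2.06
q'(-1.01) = 6.04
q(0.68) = -2.31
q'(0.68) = -9.19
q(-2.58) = -12.53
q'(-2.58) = 4.83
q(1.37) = -12.33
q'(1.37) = -20.33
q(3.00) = -74.00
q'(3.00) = -58.00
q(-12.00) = 1021.00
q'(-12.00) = -313.00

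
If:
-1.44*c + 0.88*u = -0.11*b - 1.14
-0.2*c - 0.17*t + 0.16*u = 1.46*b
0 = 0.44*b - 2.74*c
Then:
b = 7.25827814569536*u + 9.40276941601445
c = 1.16556291390728*u + 1.50993377483444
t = -62.7658745617452*u - 82.5295888373411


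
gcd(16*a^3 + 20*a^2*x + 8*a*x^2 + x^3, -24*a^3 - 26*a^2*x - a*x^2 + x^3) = 4*a + x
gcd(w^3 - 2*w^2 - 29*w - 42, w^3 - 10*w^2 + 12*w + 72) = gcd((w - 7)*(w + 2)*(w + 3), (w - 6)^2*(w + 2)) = w + 2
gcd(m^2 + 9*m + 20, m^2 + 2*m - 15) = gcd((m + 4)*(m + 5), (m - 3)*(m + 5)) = m + 5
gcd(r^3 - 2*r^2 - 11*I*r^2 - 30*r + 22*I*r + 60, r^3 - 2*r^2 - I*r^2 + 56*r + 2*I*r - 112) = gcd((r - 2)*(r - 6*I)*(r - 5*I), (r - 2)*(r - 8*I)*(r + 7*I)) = r - 2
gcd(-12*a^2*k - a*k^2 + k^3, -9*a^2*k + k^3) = 3*a*k + k^2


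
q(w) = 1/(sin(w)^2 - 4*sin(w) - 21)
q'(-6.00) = 0.01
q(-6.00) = -0.05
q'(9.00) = -0.00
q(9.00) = -0.04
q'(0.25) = 0.01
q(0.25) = -0.05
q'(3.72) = -0.01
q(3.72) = -0.05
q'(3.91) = -0.01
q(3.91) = -0.06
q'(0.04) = 0.01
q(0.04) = -0.05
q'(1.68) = -0.00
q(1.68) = -0.04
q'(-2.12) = -0.01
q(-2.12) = -0.06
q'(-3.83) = -0.00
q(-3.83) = -0.04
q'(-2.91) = -0.01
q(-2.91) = -0.05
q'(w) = (-2*sin(w)*cos(w) + 4*cos(w))/(sin(w)^2 - 4*sin(w) - 21)^2 = 2*(2 - sin(w))*cos(w)/((sin(w) - 7)^2*(sin(w) + 3)^2)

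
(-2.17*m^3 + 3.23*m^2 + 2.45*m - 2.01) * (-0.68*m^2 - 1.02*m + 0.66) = 1.4756*m^5 + 0.0169999999999999*m^4 - 6.3928*m^3 + 0.9996*m^2 + 3.6672*m - 1.3266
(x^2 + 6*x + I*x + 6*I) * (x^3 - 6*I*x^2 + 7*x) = x^5 + 6*x^4 - 5*I*x^4 + 13*x^3 - 30*I*x^3 + 78*x^2 + 7*I*x^2 + 42*I*x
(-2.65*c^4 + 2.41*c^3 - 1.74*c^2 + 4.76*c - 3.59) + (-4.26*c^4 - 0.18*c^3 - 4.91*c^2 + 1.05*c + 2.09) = -6.91*c^4 + 2.23*c^3 - 6.65*c^2 + 5.81*c - 1.5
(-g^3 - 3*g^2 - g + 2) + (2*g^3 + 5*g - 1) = g^3 - 3*g^2 + 4*g + 1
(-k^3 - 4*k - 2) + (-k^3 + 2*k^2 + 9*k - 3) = -2*k^3 + 2*k^2 + 5*k - 5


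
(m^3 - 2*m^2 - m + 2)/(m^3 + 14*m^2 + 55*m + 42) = (m^2 - 3*m + 2)/(m^2 + 13*m + 42)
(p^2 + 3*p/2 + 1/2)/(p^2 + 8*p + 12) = (2*p^2 + 3*p + 1)/(2*(p^2 + 8*p + 12))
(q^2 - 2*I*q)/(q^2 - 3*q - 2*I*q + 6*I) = q/(q - 3)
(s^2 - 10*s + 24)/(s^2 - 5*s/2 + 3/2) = 2*(s^2 - 10*s + 24)/(2*s^2 - 5*s + 3)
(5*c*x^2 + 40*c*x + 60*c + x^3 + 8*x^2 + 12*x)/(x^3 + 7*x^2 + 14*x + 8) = (5*c*x + 30*c + x^2 + 6*x)/(x^2 + 5*x + 4)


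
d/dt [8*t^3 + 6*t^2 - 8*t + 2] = 24*t^2 + 12*t - 8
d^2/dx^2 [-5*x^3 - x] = -30*x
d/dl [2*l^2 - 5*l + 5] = 4*l - 5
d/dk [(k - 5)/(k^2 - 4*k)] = (-k^2 + 10*k - 20)/(k^2*(k^2 - 8*k + 16))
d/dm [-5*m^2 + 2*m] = 2 - 10*m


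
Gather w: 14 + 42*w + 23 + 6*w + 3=48*w + 40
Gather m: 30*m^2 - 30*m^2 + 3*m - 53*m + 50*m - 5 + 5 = 0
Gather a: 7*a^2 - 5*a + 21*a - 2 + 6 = 7*a^2 + 16*a + 4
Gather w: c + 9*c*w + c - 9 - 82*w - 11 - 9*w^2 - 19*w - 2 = 2*c - 9*w^2 + w*(9*c - 101) - 22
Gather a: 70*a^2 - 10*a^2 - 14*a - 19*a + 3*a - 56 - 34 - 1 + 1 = 60*a^2 - 30*a - 90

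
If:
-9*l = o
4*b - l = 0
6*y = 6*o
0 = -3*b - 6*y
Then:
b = 0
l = 0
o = 0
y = 0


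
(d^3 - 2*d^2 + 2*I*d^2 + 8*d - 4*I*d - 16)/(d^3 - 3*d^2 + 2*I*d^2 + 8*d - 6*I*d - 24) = (d - 2)/(d - 3)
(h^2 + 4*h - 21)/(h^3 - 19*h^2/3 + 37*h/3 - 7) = 3*(h + 7)/(3*h^2 - 10*h + 7)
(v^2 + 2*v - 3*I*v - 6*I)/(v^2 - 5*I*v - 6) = (v + 2)/(v - 2*I)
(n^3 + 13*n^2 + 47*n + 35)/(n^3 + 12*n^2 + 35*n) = (n + 1)/n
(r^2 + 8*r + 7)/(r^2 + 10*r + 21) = (r + 1)/(r + 3)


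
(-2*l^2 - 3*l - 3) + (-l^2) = -3*l^2 - 3*l - 3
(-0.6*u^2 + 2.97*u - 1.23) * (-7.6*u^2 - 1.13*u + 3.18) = 4.56*u^4 - 21.894*u^3 + 4.0839*u^2 + 10.8345*u - 3.9114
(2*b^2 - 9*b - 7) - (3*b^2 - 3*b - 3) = -b^2 - 6*b - 4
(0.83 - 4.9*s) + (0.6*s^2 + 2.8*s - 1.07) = 0.6*s^2 - 2.1*s - 0.24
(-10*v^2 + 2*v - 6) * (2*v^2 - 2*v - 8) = -20*v^4 + 24*v^3 + 64*v^2 - 4*v + 48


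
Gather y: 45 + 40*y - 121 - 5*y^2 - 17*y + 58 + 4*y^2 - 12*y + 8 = -y^2 + 11*y - 10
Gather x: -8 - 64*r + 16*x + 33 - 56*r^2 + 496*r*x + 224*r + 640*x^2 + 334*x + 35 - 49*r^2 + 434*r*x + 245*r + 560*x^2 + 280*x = -105*r^2 + 405*r + 1200*x^2 + x*(930*r + 630) + 60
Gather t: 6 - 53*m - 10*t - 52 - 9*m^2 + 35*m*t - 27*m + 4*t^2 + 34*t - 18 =-9*m^2 - 80*m + 4*t^2 + t*(35*m + 24) - 64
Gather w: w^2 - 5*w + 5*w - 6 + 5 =w^2 - 1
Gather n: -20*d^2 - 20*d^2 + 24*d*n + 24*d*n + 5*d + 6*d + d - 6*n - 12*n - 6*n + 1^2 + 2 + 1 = -40*d^2 + 12*d + n*(48*d - 24) + 4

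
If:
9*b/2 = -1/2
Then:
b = -1/9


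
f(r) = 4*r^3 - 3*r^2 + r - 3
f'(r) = 12*r^2 - 6*r + 1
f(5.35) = 529.00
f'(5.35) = 312.37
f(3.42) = 125.34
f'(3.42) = 120.84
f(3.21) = 101.60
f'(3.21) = 105.39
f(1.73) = 10.46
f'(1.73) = 26.53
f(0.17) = -2.90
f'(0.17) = 0.33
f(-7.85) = -2130.66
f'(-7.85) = 787.57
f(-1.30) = -18.16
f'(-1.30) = 29.08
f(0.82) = -1.99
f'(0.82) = 4.15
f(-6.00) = -981.00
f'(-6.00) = 469.00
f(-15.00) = -14193.00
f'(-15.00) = 2791.00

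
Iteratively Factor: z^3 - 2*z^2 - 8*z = (z)*(z^2 - 2*z - 8) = z*(z + 2)*(z - 4)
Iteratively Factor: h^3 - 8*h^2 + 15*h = (h - 3)*(h^2 - 5*h) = h*(h - 3)*(h - 5)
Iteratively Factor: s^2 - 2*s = (s - 2)*(s)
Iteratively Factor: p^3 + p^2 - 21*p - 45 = (p + 3)*(p^2 - 2*p - 15) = (p - 5)*(p + 3)*(p + 3)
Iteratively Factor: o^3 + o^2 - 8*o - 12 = (o + 2)*(o^2 - o - 6) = (o - 3)*(o + 2)*(o + 2)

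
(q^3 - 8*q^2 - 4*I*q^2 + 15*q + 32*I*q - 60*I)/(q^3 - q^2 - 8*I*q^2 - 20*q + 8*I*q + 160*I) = (q^2 + q*(-3 - 4*I) + 12*I)/(q^2 + q*(4 - 8*I) - 32*I)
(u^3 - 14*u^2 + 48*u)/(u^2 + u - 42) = u*(u - 8)/(u + 7)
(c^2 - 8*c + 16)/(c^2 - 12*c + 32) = (c - 4)/(c - 8)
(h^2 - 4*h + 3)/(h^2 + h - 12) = (h - 1)/(h + 4)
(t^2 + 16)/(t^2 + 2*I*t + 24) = (t + 4*I)/(t + 6*I)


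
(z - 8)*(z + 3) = z^2 - 5*z - 24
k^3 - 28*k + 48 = (k - 4)*(k - 2)*(k + 6)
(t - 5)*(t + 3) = t^2 - 2*t - 15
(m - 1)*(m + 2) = m^2 + m - 2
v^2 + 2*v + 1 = (v + 1)^2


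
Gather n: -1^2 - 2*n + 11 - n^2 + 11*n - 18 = -n^2 + 9*n - 8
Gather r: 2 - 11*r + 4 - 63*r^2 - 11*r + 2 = -63*r^2 - 22*r + 8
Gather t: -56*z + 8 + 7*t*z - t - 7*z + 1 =t*(7*z - 1) - 63*z + 9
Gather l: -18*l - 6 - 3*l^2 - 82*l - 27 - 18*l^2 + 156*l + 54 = -21*l^2 + 56*l + 21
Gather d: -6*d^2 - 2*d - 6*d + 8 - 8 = -6*d^2 - 8*d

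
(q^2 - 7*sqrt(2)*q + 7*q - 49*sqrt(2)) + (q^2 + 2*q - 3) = 2*q^2 - 7*sqrt(2)*q + 9*q - 49*sqrt(2) - 3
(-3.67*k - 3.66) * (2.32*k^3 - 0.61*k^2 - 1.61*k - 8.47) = -8.5144*k^4 - 6.2525*k^3 + 8.1413*k^2 + 36.9775*k + 31.0002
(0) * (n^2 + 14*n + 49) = 0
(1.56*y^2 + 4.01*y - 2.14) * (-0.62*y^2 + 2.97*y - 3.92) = -0.9672*y^4 + 2.147*y^3 + 7.1213*y^2 - 22.075*y + 8.3888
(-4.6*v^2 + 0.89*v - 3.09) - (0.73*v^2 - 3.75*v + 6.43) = -5.33*v^2 + 4.64*v - 9.52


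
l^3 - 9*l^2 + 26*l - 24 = (l - 4)*(l - 3)*(l - 2)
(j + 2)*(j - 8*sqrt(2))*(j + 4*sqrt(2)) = j^3 - 4*sqrt(2)*j^2 + 2*j^2 - 64*j - 8*sqrt(2)*j - 128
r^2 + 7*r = r*(r + 7)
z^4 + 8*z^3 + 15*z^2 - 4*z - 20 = (z - 1)*(z + 2)^2*(z + 5)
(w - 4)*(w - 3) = w^2 - 7*w + 12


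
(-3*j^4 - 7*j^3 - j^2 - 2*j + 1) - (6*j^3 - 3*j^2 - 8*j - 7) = -3*j^4 - 13*j^3 + 2*j^2 + 6*j + 8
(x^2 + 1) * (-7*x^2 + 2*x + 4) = -7*x^4 + 2*x^3 - 3*x^2 + 2*x + 4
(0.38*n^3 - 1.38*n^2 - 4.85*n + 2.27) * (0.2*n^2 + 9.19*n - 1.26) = 0.076*n^5 + 3.2162*n^4 - 14.131*n^3 - 42.3787*n^2 + 26.9723*n - 2.8602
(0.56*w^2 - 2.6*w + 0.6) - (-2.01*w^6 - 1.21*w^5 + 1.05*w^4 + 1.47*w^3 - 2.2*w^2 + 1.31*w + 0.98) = 2.01*w^6 + 1.21*w^5 - 1.05*w^4 - 1.47*w^3 + 2.76*w^2 - 3.91*w - 0.38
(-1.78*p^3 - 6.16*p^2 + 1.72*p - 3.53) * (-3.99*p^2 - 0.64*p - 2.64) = 7.1022*p^5 + 25.7176*p^4 + 1.7788*p^3 + 29.2463*p^2 - 2.2816*p + 9.3192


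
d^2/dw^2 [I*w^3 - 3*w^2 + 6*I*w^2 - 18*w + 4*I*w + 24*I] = 6*I*w - 6 + 12*I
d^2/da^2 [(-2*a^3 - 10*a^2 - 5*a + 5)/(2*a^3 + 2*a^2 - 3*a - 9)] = 8*(-8*a^6 - 24*a^5 - 84*a^4 - 316*a^3 - 318*a^2 - 144*a - 135)/(8*a^9 + 24*a^8 - 12*a^7 - 172*a^6 - 198*a^5 + 270*a^4 + 783*a^3 + 243*a^2 - 729*a - 729)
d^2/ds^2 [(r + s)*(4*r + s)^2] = 18*r + 6*s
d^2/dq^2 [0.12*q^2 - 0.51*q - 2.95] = 0.240000000000000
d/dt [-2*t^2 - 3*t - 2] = -4*t - 3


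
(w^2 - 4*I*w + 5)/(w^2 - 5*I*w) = (w + I)/w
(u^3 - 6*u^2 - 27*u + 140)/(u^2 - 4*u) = u - 2 - 35/u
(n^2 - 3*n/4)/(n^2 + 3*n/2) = (4*n - 3)/(2*(2*n + 3))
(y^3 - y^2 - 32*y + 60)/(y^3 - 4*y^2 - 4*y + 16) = (y^2 + y - 30)/(y^2 - 2*y - 8)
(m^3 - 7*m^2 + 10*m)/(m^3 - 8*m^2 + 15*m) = (m - 2)/(m - 3)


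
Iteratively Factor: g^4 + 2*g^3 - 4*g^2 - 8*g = (g + 2)*(g^3 - 4*g) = (g + 2)^2*(g^2 - 2*g) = (g - 2)*(g + 2)^2*(g)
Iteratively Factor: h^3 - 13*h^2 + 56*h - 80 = (h - 5)*(h^2 - 8*h + 16) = (h - 5)*(h - 4)*(h - 4)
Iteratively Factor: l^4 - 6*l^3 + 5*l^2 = (l - 5)*(l^3 - l^2) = l*(l - 5)*(l^2 - l) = l*(l - 5)*(l - 1)*(l)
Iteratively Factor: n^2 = (n)*(n)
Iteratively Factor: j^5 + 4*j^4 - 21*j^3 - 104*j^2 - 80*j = (j + 4)*(j^4 - 21*j^2 - 20*j) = (j + 4)^2*(j^3 - 4*j^2 - 5*j) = (j - 5)*(j + 4)^2*(j^2 + j) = (j - 5)*(j + 1)*(j + 4)^2*(j)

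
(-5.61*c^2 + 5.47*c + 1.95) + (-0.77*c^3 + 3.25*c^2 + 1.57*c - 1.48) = -0.77*c^3 - 2.36*c^2 + 7.04*c + 0.47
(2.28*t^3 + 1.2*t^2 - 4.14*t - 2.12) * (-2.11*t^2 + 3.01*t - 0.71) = -4.8108*t^5 + 4.3308*t^4 + 10.7286*t^3 - 8.8402*t^2 - 3.4418*t + 1.5052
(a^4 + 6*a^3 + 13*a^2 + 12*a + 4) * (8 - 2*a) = -2*a^5 - 4*a^4 + 22*a^3 + 80*a^2 + 88*a + 32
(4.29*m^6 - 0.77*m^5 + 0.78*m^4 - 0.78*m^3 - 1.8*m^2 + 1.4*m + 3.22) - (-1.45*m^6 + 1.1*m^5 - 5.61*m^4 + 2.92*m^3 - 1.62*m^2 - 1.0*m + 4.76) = 5.74*m^6 - 1.87*m^5 + 6.39*m^4 - 3.7*m^3 - 0.18*m^2 + 2.4*m - 1.54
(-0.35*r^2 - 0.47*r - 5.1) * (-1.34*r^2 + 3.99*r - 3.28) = 0.469*r^4 - 0.7667*r^3 + 6.1067*r^2 - 18.8074*r + 16.728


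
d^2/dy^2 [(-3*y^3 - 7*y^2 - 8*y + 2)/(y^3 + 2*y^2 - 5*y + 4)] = 2*(-y^6 - 69*y^5 - 69*y^4 + 35*y^3 + 534*y^2 - 36*y - 238)/(y^9 + 6*y^8 - 3*y^7 - 40*y^6 + 63*y^5 + 78*y^4 - 317*y^3 + 396*y^2 - 240*y + 64)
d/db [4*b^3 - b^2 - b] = 12*b^2 - 2*b - 1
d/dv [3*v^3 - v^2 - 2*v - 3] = 9*v^2 - 2*v - 2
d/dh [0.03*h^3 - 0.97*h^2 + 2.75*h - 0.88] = 0.09*h^2 - 1.94*h + 2.75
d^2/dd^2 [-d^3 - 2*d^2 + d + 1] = -6*d - 4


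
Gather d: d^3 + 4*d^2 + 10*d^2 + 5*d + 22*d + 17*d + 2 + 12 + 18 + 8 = d^3 + 14*d^2 + 44*d + 40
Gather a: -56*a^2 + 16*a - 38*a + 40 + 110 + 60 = -56*a^2 - 22*a + 210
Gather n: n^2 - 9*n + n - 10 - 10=n^2 - 8*n - 20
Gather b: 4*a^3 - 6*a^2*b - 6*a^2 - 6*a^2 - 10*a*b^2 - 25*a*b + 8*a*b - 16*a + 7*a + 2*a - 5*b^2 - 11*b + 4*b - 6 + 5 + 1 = 4*a^3 - 12*a^2 - 7*a + b^2*(-10*a - 5) + b*(-6*a^2 - 17*a - 7)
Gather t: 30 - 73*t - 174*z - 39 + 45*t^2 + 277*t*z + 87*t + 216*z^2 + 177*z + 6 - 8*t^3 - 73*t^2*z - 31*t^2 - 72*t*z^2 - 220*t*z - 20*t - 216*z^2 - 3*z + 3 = -8*t^3 + t^2*(14 - 73*z) + t*(-72*z^2 + 57*z - 6)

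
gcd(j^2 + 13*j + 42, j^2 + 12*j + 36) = j + 6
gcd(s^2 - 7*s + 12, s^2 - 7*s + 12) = s^2 - 7*s + 12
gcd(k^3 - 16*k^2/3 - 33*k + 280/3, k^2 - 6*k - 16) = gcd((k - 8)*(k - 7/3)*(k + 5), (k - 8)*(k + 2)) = k - 8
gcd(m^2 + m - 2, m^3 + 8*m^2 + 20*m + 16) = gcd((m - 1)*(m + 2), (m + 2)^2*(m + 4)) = m + 2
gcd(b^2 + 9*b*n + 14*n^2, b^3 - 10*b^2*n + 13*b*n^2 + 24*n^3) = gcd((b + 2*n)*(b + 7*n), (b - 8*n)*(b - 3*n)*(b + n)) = 1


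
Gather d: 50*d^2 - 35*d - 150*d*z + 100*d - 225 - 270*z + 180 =50*d^2 + d*(65 - 150*z) - 270*z - 45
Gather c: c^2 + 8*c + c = c^2 + 9*c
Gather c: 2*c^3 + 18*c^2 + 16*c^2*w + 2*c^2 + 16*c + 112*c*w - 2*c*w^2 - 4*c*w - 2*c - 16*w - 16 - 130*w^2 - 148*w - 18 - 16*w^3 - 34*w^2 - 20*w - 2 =2*c^3 + c^2*(16*w + 20) + c*(-2*w^2 + 108*w + 14) - 16*w^3 - 164*w^2 - 184*w - 36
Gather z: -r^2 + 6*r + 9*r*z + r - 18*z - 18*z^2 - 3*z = -r^2 + 7*r - 18*z^2 + z*(9*r - 21)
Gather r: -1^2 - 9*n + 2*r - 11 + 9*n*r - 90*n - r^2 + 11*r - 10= -99*n - r^2 + r*(9*n + 13) - 22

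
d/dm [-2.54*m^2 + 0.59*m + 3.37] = 0.59 - 5.08*m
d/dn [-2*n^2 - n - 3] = -4*n - 1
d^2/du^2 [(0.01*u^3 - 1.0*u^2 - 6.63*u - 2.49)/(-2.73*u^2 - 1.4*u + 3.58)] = (1.11022302462516e-16*u^5 - 2.8421709430404e-14*u^4 + 90.946786*u^3 + 170.287446*u^2 + 445.117548*u + 150.524252)/(20.346417*u^6 + 31.30218*u^5 - 63.991746*u^4 - 79.35256*u^3 + 83.915916*u^2 + 53.82888*u - 45.882712)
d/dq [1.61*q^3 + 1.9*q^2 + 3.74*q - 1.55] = 4.83*q^2 + 3.8*q + 3.74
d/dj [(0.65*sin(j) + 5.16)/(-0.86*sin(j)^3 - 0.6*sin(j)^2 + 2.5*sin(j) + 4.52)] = (1.118*sin(j)^3 + 13.7028*sin(j)^2 + 6.192*sin(j) - 9.962)*cos(j)/(0.7396*sin(j)^6 + 1.032*sin(j)^5 - 3.94*sin(j)^4 - 10.7744*sin(j)^3 + 0.826000000000001*sin(j)^2 + 22.6*sin(j) + 20.4304)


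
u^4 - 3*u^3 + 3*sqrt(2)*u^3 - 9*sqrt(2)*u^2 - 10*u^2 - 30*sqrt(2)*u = u*(u - 5)*(u + 2)*(u + 3*sqrt(2))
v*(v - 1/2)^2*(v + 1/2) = v^4 - v^3/2 - v^2/4 + v/8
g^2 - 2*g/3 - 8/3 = (g - 2)*(g + 4/3)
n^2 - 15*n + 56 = (n - 8)*(n - 7)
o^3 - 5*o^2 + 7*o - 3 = (o - 3)*(o - 1)^2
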